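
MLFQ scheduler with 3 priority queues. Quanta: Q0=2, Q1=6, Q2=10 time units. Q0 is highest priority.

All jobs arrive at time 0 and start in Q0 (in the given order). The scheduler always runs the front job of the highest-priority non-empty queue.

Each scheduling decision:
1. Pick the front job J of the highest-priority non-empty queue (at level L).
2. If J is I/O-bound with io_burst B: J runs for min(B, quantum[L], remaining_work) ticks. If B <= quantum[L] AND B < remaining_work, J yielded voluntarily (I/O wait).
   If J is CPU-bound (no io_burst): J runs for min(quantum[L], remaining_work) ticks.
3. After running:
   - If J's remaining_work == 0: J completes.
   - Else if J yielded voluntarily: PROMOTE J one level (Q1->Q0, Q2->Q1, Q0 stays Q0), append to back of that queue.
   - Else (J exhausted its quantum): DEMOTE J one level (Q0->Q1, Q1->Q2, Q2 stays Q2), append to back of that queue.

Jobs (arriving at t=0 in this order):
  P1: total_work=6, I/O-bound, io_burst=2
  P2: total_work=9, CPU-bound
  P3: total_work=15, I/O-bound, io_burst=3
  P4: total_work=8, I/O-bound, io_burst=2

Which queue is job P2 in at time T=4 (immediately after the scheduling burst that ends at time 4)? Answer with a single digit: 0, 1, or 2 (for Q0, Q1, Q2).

t=0-2: P1@Q0 runs 2, rem=4, I/O yield, promote→Q0. Q0=[P2,P3,P4,P1] Q1=[] Q2=[]
t=2-4: P2@Q0 runs 2, rem=7, quantum used, demote→Q1. Q0=[P3,P4,P1] Q1=[P2] Q2=[]
t=4-6: P3@Q0 runs 2, rem=13, quantum used, demote→Q1. Q0=[P4,P1] Q1=[P2,P3] Q2=[]
t=6-8: P4@Q0 runs 2, rem=6, I/O yield, promote→Q0. Q0=[P1,P4] Q1=[P2,P3] Q2=[]
t=8-10: P1@Q0 runs 2, rem=2, I/O yield, promote→Q0. Q0=[P4,P1] Q1=[P2,P3] Q2=[]
t=10-12: P4@Q0 runs 2, rem=4, I/O yield, promote→Q0. Q0=[P1,P4] Q1=[P2,P3] Q2=[]
t=12-14: P1@Q0 runs 2, rem=0, completes. Q0=[P4] Q1=[P2,P3] Q2=[]
t=14-16: P4@Q0 runs 2, rem=2, I/O yield, promote→Q0. Q0=[P4] Q1=[P2,P3] Q2=[]
t=16-18: P4@Q0 runs 2, rem=0, completes. Q0=[] Q1=[P2,P3] Q2=[]
t=18-24: P2@Q1 runs 6, rem=1, quantum used, demote→Q2. Q0=[] Q1=[P3] Q2=[P2]
t=24-27: P3@Q1 runs 3, rem=10, I/O yield, promote→Q0. Q0=[P3] Q1=[] Q2=[P2]
t=27-29: P3@Q0 runs 2, rem=8, quantum used, demote→Q1. Q0=[] Q1=[P3] Q2=[P2]
t=29-32: P3@Q1 runs 3, rem=5, I/O yield, promote→Q0. Q0=[P3] Q1=[] Q2=[P2]
t=32-34: P3@Q0 runs 2, rem=3, quantum used, demote→Q1. Q0=[] Q1=[P3] Q2=[P2]
t=34-37: P3@Q1 runs 3, rem=0, completes. Q0=[] Q1=[] Q2=[P2]
t=37-38: P2@Q2 runs 1, rem=0, completes. Q0=[] Q1=[] Q2=[]

Answer: 1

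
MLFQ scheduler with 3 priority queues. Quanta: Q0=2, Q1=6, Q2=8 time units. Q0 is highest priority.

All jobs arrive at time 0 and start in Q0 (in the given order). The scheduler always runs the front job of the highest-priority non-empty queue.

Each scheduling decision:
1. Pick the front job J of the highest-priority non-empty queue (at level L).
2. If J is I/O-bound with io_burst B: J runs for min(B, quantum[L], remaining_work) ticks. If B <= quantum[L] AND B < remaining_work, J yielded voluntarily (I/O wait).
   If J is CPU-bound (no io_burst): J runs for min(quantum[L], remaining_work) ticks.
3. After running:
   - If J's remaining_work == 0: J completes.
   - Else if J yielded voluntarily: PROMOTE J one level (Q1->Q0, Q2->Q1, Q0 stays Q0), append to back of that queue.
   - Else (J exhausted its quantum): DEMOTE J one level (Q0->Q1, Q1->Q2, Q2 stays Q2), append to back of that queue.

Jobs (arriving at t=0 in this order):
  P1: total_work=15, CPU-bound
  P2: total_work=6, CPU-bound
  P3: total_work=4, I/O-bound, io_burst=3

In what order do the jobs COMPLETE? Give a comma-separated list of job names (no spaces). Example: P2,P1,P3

t=0-2: P1@Q0 runs 2, rem=13, quantum used, demote→Q1. Q0=[P2,P3] Q1=[P1] Q2=[]
t=2-4: P2@Q0 runs 2, rem=4, quantum used, demote→Q1. Q0=[P3] Q1=[P1,P2] Q2=[]
t=4-6: P3@Q0 runs 2, rem=2, quantum used, demote→Q1. Q0=[] Q1=[P1,P2,P3] Q2=[]
t=6-12: P1@Q1 runs 6, rem=7, quantum used, demote→Q2. Q0=[] Q1=[P2,P3] Q2=[P1]
t=12-16: P2@Q1 runs 4, rem=0, completes. Q0=[] Q1=[P3] Q2=[P1]
t=16-18: P3@Q1 runs 2, rem=0, completes. Q0=[] Q1=[] Q2=[P1]
t=18-25: P1@Q2 runs 7, rem=0, completes. Q0=[] Q1=[] Q2=[]

Answer: P2,P3,P1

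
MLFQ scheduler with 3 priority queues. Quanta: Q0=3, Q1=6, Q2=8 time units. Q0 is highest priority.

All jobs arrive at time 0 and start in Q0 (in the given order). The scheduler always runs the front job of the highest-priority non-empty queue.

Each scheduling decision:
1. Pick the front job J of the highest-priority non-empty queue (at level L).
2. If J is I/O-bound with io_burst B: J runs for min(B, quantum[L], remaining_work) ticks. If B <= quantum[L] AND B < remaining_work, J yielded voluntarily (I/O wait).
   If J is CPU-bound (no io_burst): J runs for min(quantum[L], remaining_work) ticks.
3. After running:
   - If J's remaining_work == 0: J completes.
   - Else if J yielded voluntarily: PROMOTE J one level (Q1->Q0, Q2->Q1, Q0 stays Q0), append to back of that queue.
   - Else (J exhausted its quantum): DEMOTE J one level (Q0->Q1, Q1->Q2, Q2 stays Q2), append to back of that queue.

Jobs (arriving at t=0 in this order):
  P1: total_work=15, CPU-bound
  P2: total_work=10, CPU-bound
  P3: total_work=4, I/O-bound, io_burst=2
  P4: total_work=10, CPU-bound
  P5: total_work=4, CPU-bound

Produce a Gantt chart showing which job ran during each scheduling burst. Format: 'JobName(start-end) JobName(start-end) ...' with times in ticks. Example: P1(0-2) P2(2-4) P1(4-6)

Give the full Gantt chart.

Answer: P1(0-3) P2(3-6) P3(6-8) P4(8-11) P5(11-14) P3(14-16) P1(16-22) P2(22-28) P4(28-34) P5(34-35) P1(35-41) P2(41-42) P4(42-43)

Derivation:
t=0-3: P1@Q0 runs 3, rem=12, quantum used, demote→Q1. Q0=[P2,P3,P4,P5] Q1=[P1] Q2=[]
t=3-6: P2@Q0 runs 3, rem=7, quantum used, demote→Q1. Q0=[P3,P4,P5] Q1=[P1,P2] Q2=[]
t=6-8: P3@Q0 runs 2, rem=2, I/O yield, promote→Q0. Q0=[P4,P5,P3] Q1=[P1,P2] Q2=[]
t=8-11: P4@Q0 runs 3, rem=7, quantum used, demote→Q1. Q0=[P5,P3] Q1=[P1,P2,P4] Q2=[]
t=11-14: P5@Q0 runs 3, rem=1, quantum used, demote→Q1. Q0=[P3] Q1=[P1,P2,P4,P5] Q2=[]
t=14-16: P3@Q0 runs 2, rem=0, completes. Q0=[] Q1=[P1,P2,P4,P5] Q2=[]
t=16-22: P1@Q1 runs 6, rem=6, quantum used, demote→Q2. Q0=[] Q1=[P2,P4,P5] Q2=[P1]
t=22-28: P2@Q1 runs 6, rem=1, quantum used, demote→Q2. Q0=[] Q1=[P4,P5] Q2=[P1,P2]
t=28-34: P4@Q1 runs 6, rem=1, quantum used, demote→Q2. Q0=[] Q1=[P5] Q2=[P1,P2,P4]
t=34-35: P5@Q1 runs 1, rem=0, completes. Q0=[] Q1=[] Q2=[P1,P2,P4]
t=35-41: P1@Q2 runs 6, rem=0, completes. Q0=[] Q1=[] Q2=[P2,P4]
t=41-42: P2@Q2 runs 1, rem=0, completes. Q0=[] Q1=[] Q2=[P4]
t=42-43: P4@Q2 runs 1, rem=0, completes. Q0=[] Q1=[] Q2=[]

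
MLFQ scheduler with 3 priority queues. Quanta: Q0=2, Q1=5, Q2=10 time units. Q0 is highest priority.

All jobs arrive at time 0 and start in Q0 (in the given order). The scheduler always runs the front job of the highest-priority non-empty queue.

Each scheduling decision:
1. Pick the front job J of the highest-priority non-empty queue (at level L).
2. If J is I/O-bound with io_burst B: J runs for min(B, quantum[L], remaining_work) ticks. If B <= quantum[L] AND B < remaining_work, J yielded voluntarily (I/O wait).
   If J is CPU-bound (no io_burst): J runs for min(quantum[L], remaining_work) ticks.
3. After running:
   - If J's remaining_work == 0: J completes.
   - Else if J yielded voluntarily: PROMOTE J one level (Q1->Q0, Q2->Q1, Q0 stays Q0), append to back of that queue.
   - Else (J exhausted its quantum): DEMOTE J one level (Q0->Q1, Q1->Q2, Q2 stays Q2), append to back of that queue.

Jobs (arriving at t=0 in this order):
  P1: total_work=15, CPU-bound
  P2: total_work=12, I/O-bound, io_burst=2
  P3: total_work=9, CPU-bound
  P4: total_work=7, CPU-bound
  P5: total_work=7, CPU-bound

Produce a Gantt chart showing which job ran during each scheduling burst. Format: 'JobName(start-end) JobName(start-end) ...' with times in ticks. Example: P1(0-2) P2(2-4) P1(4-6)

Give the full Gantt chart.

t=0-2: P1@Q0 runs 2, rem=13, quantum used, demote→Q1. Q0=[P2,P3,P4,P5] Q1=[P1] Q2=[]
t=2-4: P2@Q0 runs 2, rem=10, I/O yield, promote→Q0. Q0=[P3,P4,P5,P2] Q1=[P1] Q2=[]
t=4-6: P3@Q0 runs 2, rem=7, quantum used, demote→Q1. Q0=[P4,P5,P2] Q1=[P1,P3] Q2=[]
t=6-8: P4@Q0 runs 2, rem=5, quantum used, demote→Q1. Q0=[P5,P2] Q1=[P1,P3,P4] Q2=[]
t=8-10: P5@Q0 runs 2, rem=5, quantum used, demote→Q1. Q0=[P2] Q1=[P1,P3,P4,P5] Q2=[]
t=10-12: P2@Q0 runs 2, rem=8, I/O yield, promote→Q0. Q0=[P2] Q1=[P1,P3,P4,P5] Q2=[]
t=12-14: P2@Q0 runs 2, rem=6, I/O yield, promote→Q0. Q0=[P2] Q1=[P1,P3,P4,P5] Q2=[]
t=14-16: P2@Q0 runs 2, rem=4, I/O yield, promote→Q0. Q0=[P2] Q1=[P1,P3,P4,P5] Q2=[]
t=16-18: P2@Q0 runs 2, rem=2, I/O yield, promote→Q0. Q0=[P2] Q1=[P1,P3,P4,P5] Q2=[]
t=18-20: P2@Q0 runs 2, rem=0, completes. Q0=[] Q1=[P1,P3,P4,P5] Q2=[]
t=20-25: P1@Q1 runs 5, rem=8, quantum used, demote→Q2. Q0=[] Q1=[P3,P4,P5] Q2=[P1]
t=25-30: P3@Q1 runs 5, rem=2, quantum used, demote→Q2. Q0=[] Q1=[P4,P5] Q2=[P1,P3]
t=30-35: P4@Q1 runs 5, rem=0, completes. Q0=[] Q1=[P5] Q2=[P1,P3]
t=35-40: P5@Q1 runs 5, rem=0, completes. Q0=[] Q1=[] Q2=[P1,P3]
t=40-48: P1@Q2 runs 8, rem=0, completes. Q0=[] Q1=[] Q2=[P3]
t=48-50: P3@Q2 runs 2, rem=0, completes. Q0=[] Q1=[] Q2=[]

Answer: P1(0-2) P2(2-4) P3(4-6) P4(6-8) P5(8-10) P2(10-12) P2(12-14) P2(14-16) P2(16-18) P2(18-20) P1(20-25) P3(25-30) P4(30-35) P5(35-40) P1(40-48) P3(48-50)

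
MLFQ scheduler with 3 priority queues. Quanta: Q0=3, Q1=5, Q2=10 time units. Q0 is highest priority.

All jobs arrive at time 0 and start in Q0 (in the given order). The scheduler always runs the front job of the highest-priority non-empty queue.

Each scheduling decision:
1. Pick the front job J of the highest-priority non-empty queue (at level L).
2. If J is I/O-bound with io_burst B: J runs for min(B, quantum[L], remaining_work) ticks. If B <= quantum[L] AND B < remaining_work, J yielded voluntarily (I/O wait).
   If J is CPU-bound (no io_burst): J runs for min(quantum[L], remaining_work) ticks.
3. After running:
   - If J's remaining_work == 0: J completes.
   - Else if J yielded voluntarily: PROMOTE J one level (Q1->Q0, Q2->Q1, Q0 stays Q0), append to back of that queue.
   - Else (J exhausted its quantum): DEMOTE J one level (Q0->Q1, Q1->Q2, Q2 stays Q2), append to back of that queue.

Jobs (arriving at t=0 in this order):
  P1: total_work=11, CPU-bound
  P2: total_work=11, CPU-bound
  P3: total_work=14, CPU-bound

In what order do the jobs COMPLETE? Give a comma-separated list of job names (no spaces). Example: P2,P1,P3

t=0-3: P1@Q0 runs 3, rem=8, quantum used, demote→Q1. Q0=[P2,P3] Q1=[P1] Q2=[]
t=3-6: P2@Q0 runs 3, rem=8, quantum used, demote→Q1. Q0=[P3] Q1=[P1,P2] Q2=[]
t=6-9: P3@Q0 runs 3, rem=11, quantum used, demote→Q1. Q0=[] Q1=[P1,P2,P3] Q2=[]
t=9-14: P1@Q1 runs 5, rem=3, quantum used, demote→Q2. Q0=[] Q1=[P2,P3] Q2=[P1]
t=14-19: P2@Q1 runs 5, rem=3, quantum used, demote→Q2. Q0=[] Q1=[P3] Q2=[P1,P2]
t=19-24: P3@Q1 runs 5, rem=6, quantum used, demote→Q2. Q0=[] Q1=[] Q2=[P1,P2,P3]
t=24-27: P1@Q2 runs 3, rem=0, completes. Q0=[] Q1=[] Q2=[P2,P3]
t=27-30: P2@Q2 runs 3, rem=0, completes. Q0=[] Q1=[] Q2=[P3]
t=30-36: P3@Q2 runs 6, rem=0, completes. Q0=[] Q1=[] Q2=[]

Answer: P1,P2,P3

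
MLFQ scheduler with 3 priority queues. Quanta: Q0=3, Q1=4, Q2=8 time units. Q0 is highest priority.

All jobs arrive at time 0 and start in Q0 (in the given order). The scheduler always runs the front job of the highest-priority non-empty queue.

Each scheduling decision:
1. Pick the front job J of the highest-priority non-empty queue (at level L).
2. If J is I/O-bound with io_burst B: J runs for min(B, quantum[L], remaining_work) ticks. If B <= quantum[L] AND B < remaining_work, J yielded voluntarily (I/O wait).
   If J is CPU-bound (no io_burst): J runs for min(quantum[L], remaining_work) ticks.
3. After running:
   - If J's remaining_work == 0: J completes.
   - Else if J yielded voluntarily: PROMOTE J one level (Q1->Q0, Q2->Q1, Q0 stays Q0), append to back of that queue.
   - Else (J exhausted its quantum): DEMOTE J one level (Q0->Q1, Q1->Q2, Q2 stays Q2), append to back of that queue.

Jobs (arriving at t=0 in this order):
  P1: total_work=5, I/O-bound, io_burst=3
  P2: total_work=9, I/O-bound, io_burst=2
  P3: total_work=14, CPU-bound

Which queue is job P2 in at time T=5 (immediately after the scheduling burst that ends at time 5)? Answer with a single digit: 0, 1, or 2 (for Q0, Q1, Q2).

t=0-3: P1@Q0 runs 3, rem=2, I/O yield, promote→Q0. Q0=[P2,P3,P1] Q1=[] Q2=[]
t=3-5: P2@Q0 runs 2, rem=7, I/O yield, promote→Q0. Q0=[P3,P1,P2] Q1=[] Q2=[]
t=5-8: P3@Q0 runs 3, rem=11, quantum used, demote→Q1. Q0=[P1,P2] Q1=[P3] Q2=[]
t=8-10: P1@Q0 runs 2, rem=0, completes. Q0=[P2] Q1=[P3] Q2=[]
t=10-12: P2@Q0 runs 2, rem=5, I/O yield, promote→Q0. Q0=[P2] Q1=[P3] Q2=[]
t=12-14: P2@Q0 runs 2, rem=3, I/O yield, promote→Q0. Q0=[P2] Q1=[P3] Q2=[]
t=14-16: P2@Q0 runs 2, rem=1, I/O yield, promote→Q0. Q0=[P2] Q1=[P3] Q2=[]
t=16-17: P2@Q0 runs 1, rem=0, completes. Q0=[] Q1=[P3] Q2=[]
t=17-21: P3@Q1 runs 4, rem=7, quantum used, demote→Q2. Q0=[] Q1=[] Q2=[P3]
t=21-28: P3@Q2 runs 7, rem=0, completes. Q0=[] Q1=[] Q2=[]

Answer: 0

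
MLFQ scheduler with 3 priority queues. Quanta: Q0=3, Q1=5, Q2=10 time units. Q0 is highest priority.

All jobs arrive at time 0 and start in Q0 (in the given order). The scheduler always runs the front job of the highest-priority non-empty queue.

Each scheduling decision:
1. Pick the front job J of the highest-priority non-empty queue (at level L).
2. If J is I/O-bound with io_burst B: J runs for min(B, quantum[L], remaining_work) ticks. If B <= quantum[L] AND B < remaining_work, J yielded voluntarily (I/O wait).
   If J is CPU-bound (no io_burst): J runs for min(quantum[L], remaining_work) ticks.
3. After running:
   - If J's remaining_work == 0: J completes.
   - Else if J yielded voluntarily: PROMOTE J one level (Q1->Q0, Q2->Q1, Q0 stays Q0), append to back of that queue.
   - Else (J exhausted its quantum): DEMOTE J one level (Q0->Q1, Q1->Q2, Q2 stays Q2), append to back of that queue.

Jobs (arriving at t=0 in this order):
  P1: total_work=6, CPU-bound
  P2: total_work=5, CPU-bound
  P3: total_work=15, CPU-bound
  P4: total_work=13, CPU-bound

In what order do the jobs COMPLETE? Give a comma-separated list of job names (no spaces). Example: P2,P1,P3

Answer: P1,P2,P3,P4

Derivation:
t=0-3: P1@Q0 runs 3, rem=3, quantum used, demote→Q1. Q0=[P2,P3,P4] Q1=[P1] Q2=[]
t=3-6: P2@Q0 runs 3, rem=2, quantum used, demote→Q1. Q0=[P3,P4] Q1=[P1,P2] Q2=[]
t=6-9: P3@Q0 runs 3, rem=12, quantum used, demote→Q1. Q0=[P4] Q1=[P1,P2,P3] Q2=[]
t=9-12: P4@Q0 runs 3, rem=10, quantum used, demote→Q1. Q0=[] Q1=[P1,P2,P3,P4] Q2=[]
t=12-15: P1@Q1 runs 3, rem=0, completes. Q0=[] Q1=[P2,P3,P4] Q2=[]
t=15-17: P2@Q1 runs 2, rem=0, completes. Q0=[] Q1=[P3,P4] Q2=[]
t=17-22: P3@Q1 runs 5, rem=7, quantum used, demote→Q2. Q0=[] Q1=[P4] Q2=[P3]
t=22-27: P4@Q1 runs 5, rem=5, quantum used, demote→Q2. Q0=[] Q1=[] Q2=[P3,P4]
t=27-34: P3@Q2 runs 7, rem=0, completes. Q0=[] Q1=[] Q2=[P4]
t=34-39: P4@Q2 runs 5, rem=0, completes. Q0=[] Q1=[] Q2=[]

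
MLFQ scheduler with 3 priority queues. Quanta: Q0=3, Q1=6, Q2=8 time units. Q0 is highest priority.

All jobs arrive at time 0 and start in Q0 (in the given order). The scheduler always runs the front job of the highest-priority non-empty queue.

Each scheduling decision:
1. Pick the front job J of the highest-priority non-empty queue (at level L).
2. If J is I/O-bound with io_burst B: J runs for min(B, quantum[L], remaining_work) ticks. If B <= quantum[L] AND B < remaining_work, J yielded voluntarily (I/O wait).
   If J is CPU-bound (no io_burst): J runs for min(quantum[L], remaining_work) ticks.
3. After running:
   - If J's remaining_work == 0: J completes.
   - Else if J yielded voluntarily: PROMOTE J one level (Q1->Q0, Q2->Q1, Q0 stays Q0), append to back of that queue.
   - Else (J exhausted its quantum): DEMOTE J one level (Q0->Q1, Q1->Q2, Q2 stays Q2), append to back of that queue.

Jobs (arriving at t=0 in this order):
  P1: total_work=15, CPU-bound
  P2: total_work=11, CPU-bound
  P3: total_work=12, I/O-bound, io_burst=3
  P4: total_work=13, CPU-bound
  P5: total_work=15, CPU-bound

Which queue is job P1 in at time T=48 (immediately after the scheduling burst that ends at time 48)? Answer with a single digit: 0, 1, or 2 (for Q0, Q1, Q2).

Answer: 2

Derivation:
t=0-3: P1@Q0 runs 3, rem=12, quantum used, demote→Q1. Q0=[P2,P3,P4,P5] Q1=[P1] Q2=[]
t=3-6: P2@Q0 runs 3, rem=8, quantum used, demote→Q1. Q0=[P3,P4,P5] Q1=[P1,P2] Q2=[]
t=6-9: P3@Q0 runs 3, rem=9, I/O yield, promote→Q0. Q0=[P4,P5,P3] Q1=[P1,P2] Q2=[]
t=9-12: P4@Q0 runs 3, rem=10, quantum used, demote→Q1. Q0=[P5,P3] Q1=[P1,P2,P4] Q2=[]
t=12-15: P5@Q0 runs 3, rem=12, quantum used, demote→Q1. Q0=[P3] Q1=[P1,P2,P4,P5] Q2=[]
t=15-18: P3@Q0 runs 3, rem=6, I/O yield, promote→Q0. Q0=[P3] Q1=[P1,P2,P4,P5] Q2=[]
t=18-21: P3@Q0 runs 3, rem=3, I/O yield, promote→Q0. Q0=[P3] Q1=[P1,P2,P4,P5] Q2=[]
t=21-24: P3@Q0 runs 3, rem=0, completes. Q0=[] Q1=[P1,P2,P4,P5] Q2=[]
t=24-30: P1@Q1 runs 6, rem=6, quantum used, demote→Q2. Q0=[] Q1=[P2,P4,P5] Q2=[P1]
t=30-36: P2@Q1 runs 6, rem=2, quantum used, demote→Q2. Q0=[] Q1=[P4,P5] Q2=[P1,P2]
t=36-42: P4@Q1 runs 6, rem=4, quantum used, demote→Q2. Q0=[] Q1=[P5] Q2=[P1,P2,P4]
t=42-48: P5@Q1 runs 6, rem=6, quantum used, demote→Q2. Q0=[] Q1=[] Q2=[P1,P2,P4,P5]
t=48-54: P1@Q2 runs 6, rem=0, completes. Q0=[] Q1=[] Q2=[P2,P4,P5]
t=54-56: P2@Q2 runs 2, rem=0, completes. Q0=[] Q1=[] Q2=[P4,P5]
t=56-60: P4@Q2 runs 4, rem=0, completes. Q0=[] Q1=[] Q2=[P5]
t=60-66: P5@Q2 runs 6, rem=0, completes. Q0=[] Q1=[] Q2=[]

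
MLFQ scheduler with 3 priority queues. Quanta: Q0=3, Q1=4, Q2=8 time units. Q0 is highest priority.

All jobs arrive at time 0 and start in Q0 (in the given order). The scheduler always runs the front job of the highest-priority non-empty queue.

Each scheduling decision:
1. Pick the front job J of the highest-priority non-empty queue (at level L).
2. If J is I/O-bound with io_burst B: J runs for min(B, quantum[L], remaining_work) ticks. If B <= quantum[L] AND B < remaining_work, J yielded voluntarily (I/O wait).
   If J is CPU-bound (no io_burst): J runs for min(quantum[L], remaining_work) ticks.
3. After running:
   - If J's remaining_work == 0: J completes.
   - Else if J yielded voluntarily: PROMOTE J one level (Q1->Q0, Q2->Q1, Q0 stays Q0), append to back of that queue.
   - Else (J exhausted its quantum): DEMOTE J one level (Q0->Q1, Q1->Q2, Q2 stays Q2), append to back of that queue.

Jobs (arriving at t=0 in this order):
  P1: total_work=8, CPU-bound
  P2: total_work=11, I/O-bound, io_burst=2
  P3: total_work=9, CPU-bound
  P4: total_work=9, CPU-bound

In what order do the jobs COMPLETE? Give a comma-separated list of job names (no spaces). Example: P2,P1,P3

t=0-3: P1@Q0 runs 3, rem=5, quantum used, demote→Q1. Q0=[P2,P3,P4] Q1=[P1] Q2=[]
t=3-5: P2@Q0 runs 2, rem=9, I/O yield, promote→Q0. Q0=[P3,P4,P2] Q1=[P1] Q2=[]
t=5-8: P3@Q0 runs 3, rem=6, quantum used, demote→Q1. Q0=[P4,P2] Q1=[P1,P3] Q2=[]
t=8-11: P4@Q0 runs 3, rem=6, quantum used, demote→Q1. Q0=[P2] Q1=[P1,P3,P4] Q2=[]
t=11-13: P2@Q0 runs 2, rem=7, I/O yield, promote→Q0. Q0=[P2] Q1=[P1,P3,P4] Q2=[]
t=13-15: P2@Q0 runs 2, rem=5, I/O yield, promote→Q0. Q0=[P2] Q1=[P1,P3,P4] Q2=[]
t=15-17: P2@Q0 runs 2, rem=3, I/O yield, promote→Q0. Q0=[P2] Q1=[P1,P3,P4] Q2=[]
t=17-19: P2@Q0 runs 2, rem=1, I/O yield, promote→Q0. Q0=[P2] Q1=[P1,P3,P4] Q2=[]
t=19-20: P2@Q0 runs 1, rem=0, completes. Q0=[] Q1=[P1,P3,P4] Q2=[]
t=20-24: P1@Q1 runs 4, rem=1, quantum used, demote→Q2. Q0=[] Q1=[P3,P4] Q2=[P1]
t=24-28: P3@Q1 runs 4, rem=2, quantum used, demote→Q2. Q0=[] Q1=[P4] Q2=[P1,P3]
t=28-32: P4@Q1 runs 4, rem=2, quantum used, demote→Q2. Q0=[] Q1=[] Q2=[P1,P3,P4]
t=32-33: P1@Q2 runs 1, rem=0, completes. Q0=[] Q1=[] Q2=[P3,P4]
t=33-35: P3@Q2 runs 2, rem=0, completes. Q0=[] Q1=[] Q2=[P4]
t=35-37: P4@Q2 runs 2, rem=0, completes. Q0=[] Q1=[] Q2=[]

Answer: P2,P1,P3,P4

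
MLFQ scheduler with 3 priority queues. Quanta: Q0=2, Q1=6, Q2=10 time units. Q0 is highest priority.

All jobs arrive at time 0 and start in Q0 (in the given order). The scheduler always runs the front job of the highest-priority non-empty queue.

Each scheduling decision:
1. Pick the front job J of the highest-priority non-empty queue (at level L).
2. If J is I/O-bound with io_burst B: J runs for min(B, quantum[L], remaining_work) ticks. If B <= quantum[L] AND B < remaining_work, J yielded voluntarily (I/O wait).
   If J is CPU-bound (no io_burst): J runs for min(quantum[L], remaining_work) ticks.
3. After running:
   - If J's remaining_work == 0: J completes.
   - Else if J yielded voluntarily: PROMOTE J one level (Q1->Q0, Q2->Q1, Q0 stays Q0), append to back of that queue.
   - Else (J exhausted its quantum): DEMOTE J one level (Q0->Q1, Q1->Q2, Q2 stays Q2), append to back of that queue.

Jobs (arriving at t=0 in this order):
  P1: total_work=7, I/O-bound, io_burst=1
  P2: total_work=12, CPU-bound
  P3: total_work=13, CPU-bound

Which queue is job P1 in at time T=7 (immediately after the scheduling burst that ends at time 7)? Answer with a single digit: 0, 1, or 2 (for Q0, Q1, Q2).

t=0-1: P1@Q0 runs 1, rem=6, I/O yield, promote→Q0. Q0=[P2,P3,P1] Q1=[] Q2=[]
t=1-3: P2@Q0 runs 2, rem=10, quantum used, demote→Q1. Q0=[P3,P1] Q1=[P2] Q2=[]
t=3-5: P3@Q0 runs 2, rem=11, quantum used, demote→Q1. Q0=[P1] Q1=[P2,P3] Q2=[]
t=5-6: P1@Q0 runs 1, rem=5, I/O yield, promote→Q0. Q0=[P1] Q1=[P2,P3] Q2=[]
t=6-7: P1@Q0 runs 1, rem=4, I/O yield, promote→Q0. Q0=[P1] Q1=[P2,P3] Q2=[]
t=7-8: P1@Q0 runs 1, rem=3, I/O yield, promote→Q0. Q0=[P1] Q1=[P2,P3] Q2=[]
t=8-9: P1@Q0 runs 1, rem=2, I/O yield, promote→Q0. Q0=[P1] Q1=[P2,P3] Q2=[]
t=9-10: P1@Q0 runs 1, rem=1, I/O yield, promote→Q0. Q0=[P1] Q1=[P2,P3] Q2=[]
t=10-11: P1@Q0 runs 1, rem=0, completes. Q0=[] Q1=[P2,P3] Q2=[]
t=11-17: P2@Q1 runs 6, rem=4, quantum used, demote→Q2. Q0=[] Q1=[P3] Q2=[P2]
t=17-23: P3@Q1 runs 6, rem=5, quantum used, demote→Q2. Q0=[] Q1=[] Q2=[P2,P3]
t=23-27: P2@Q2 runs 4, rem=0, completes. Q0=[] Q1=[] Q2=[P3]
t=27-32: P3@Q2 runs 5, rem=0, completes. Q0=[] Q1=[] Q2=[]

Answer: 0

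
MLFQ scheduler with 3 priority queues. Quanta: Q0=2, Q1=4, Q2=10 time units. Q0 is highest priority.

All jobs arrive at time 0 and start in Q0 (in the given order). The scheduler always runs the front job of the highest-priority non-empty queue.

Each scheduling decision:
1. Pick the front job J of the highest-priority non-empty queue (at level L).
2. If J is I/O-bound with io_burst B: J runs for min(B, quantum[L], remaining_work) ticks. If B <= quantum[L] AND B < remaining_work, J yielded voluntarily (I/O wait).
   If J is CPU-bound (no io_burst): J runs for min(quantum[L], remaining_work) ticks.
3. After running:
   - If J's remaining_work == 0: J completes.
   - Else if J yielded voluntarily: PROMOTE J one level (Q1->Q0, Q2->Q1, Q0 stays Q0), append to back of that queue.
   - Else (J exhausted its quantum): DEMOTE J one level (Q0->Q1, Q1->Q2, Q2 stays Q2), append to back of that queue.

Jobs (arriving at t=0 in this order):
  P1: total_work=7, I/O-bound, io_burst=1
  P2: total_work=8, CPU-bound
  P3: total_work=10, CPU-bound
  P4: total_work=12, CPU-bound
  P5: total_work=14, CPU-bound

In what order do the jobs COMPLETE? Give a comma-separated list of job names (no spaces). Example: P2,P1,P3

Answer: P1,P2,P3,P4,P5

Derivation:
t=0-1: P1@Q0 runs 1, rem=6, I/O yield, promote→Q0. Q0=[P2,P3,P4,P5,P1] Q1=[] Q2=[]
t=1-3: P2@Q0 runs 2, rem=6, quantum used, demote→Q1. Q0=[P3,P4,P5,P1] Q1=[P2] Q2=[]
t=3-5: P3@Q0 runs 2, rem=8, quantum used, demote→Q1. Q0=[P4,P5,P1] Q1=[P2,P3] Q2=[]
t=5-7: P4@Q0 runs 2, rem=10, quantum used, demote→Q1. Q0=[P5,P1] Q1=[P2,P3,P4] Q2=[]
t=7-9: P5@Q0 runs 2, rem=12, quantum used, demote→Q1. Q0=[P1] Q1=[P2,P3,P4,P5] Q2=[]
t=9-10: P1@Q0 runs 1, rem=5, I/O yield, promote→Q0. Q0=[P1] Q1=[P2,P3,P4,P5] Q2=[]
t=10-11: P1@Q0 runs 1, rem=4, I/O yield, promote→Q0. Q0=[P1] Q1=[P2,P3,P4,P5] Q2=[]
t=11-12: P1@Q0 runs 1, rem=3, I/O yield, promote→Q0. Q0=[P1] Q1=[P2,P3,P4,P5] Q2=[]
t=12-13: P1@Q0 runs 1, rem=2, I/O yield, promote→Q0. Q0=[P1] Q1=[P2,P3,P4,P5] Q2=[]
t=13-14: P1@Q0 runs 1, rem=1, I/O yield, promote→Q0. Q0=[P1] Q1=[P2,P3,P4,P5] Q2=[]
t=14-15: P1@Q0 runs 1, rem=0, completes. Q0=[] Q1=[P2,P3,P4,P5] Q2=[]
t=15-19: P2@Q1 runs 4, rem=2, quantum used, demote→Q2. Q0=[] Q1=[P3,P4,P5] Q2=[P2]
t=19-23: P3@Q1 runs 4, rem=4, quantum used, demote→Q2. Q0=[] Q1=[P4,P5] Q2=[P2,P3]
t=23-27: P4@Q1 runs 4, rem=6, quantum used, demote→Q2. Q0=[] Q1=[P5] Q2=[P2,P3,P4]
t=27-31: P5@Q1 runs 4, rem=8, quantum used, demote→Q2. Q0=[] Q1=[] Q2=[P2,P3,P4,P5]
t=31-33: P2@Q2 runs 2, rem=0, completes. Q0=[] Q1=[] Q2=[P3,P4,P5]
t=33-37: P3@Q2 runs 4, rem=0, completes. Q0=[] Q1=[] Q2=[P4,P5]
t=37-43: P4@Q2 runs 6, rem=0, completes. Q0=[] Q1=[] Q2=[P5]
t=43-51: P5@Q2 runs 8, rem=0, completes. Q0=[] Q1=[] Q2=[]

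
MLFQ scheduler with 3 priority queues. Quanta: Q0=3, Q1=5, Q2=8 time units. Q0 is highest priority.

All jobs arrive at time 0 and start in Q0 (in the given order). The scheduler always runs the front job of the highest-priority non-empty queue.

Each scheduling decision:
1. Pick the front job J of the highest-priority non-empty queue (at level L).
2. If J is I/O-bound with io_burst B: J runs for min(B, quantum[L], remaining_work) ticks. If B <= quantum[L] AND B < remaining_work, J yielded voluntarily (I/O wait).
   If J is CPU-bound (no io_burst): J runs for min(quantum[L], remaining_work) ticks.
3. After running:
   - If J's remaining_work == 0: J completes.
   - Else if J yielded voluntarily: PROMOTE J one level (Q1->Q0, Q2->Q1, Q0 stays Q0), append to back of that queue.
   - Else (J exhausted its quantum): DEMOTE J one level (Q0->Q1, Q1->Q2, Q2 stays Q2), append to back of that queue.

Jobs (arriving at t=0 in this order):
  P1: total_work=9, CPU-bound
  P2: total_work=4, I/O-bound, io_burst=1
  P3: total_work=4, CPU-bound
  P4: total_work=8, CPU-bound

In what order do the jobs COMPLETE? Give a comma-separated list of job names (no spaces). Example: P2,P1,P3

t=0-3: P1@Q0 runs 3, rem=6, quantum used, demote→Q1. Q0=[P2,P3,P4] Q1=[P1] Q2=[]
t=3-4: P2@Q0 runs 1, rem=3, I/O yield, promote→Q0. Q0=[P3,P4,P2] Q1=[P1] Q2=[]
t=4-7: P3@Q0 runs 3, rem=1, quantum used, demote→Q1. Q0=[P4,P2] Q1=[P1,P3] Q2=[]
t=7-10: P4@Q0 runs 3, rem=5, quantum used, demote→Q1. Q0=[P2] Q1=[P1,P3,P4] Q2=[]
t=10-11: P2@Q0 runs 1, rem=2, I/O yield, promote→Q0. Q0=[P2] Q1=[P1,P3,P4] Q2=[]
t=11-12: P2@Q0 runs 1, rem=1, I/O yield, promote→Q0. Q0=[P2] Q1=[P1,P3,P4] Q2=[]
t=12-13: P2@Q0 runs 1, rem=0, completes. Q0=[] Q1=[P1,P3,P4] Q2=[]
t=13-18: P1@Q1 runs 5, rem=1, quantum used, demote→Q2. Q0=[] Q1=[P3,P4] Q2=[P1]
t=18-19: P3@Q1 runs 1, rem=0, completes. Q0=[] Q1=[P4] Q2=[P1]
t=19-24: P4@Q1 runs 5, rem=0, completes. Q0=[] Q1=[] Q2=[P1]
t=24-25: P1@Q2 runs 1, rem=0, completes. Q0=[] Q1=[] Q2=[]

Answer: P2,P3,P4,P1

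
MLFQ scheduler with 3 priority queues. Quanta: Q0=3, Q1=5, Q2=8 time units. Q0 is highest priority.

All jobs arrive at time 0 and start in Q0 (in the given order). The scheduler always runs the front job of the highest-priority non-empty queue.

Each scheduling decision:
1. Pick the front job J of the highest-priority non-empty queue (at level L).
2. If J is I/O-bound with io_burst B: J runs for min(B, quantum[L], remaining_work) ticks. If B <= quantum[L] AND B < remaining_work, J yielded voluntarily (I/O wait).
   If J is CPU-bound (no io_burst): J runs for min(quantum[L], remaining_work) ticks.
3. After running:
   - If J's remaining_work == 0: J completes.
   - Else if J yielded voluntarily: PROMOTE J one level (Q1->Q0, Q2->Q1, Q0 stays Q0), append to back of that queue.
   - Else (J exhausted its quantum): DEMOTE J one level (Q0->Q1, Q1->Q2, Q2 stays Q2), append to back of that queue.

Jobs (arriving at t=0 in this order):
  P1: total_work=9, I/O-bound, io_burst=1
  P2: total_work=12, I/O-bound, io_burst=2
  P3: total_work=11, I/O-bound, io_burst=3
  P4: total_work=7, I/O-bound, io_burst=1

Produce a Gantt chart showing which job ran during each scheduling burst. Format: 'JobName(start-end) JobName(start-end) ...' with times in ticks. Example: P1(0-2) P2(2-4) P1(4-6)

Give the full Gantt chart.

t=0-1: P1@Q0 runs 1, rem=8, I/O yield, promote→Q0. Q0=[P2,P3,P4,P1] Q1=[] Q2=[]
t=1-3: P2@Q0 runs 2, rem=10, I/O yield, promote→Q0. Q0=[P3,P4,P1,P2] Q1=[] Q2=[]
t=3-6: P3@Q0 runs 3, rem=8, I/O yield, promote→Q0. Q0=[P4,P1,P2,P3] Q1=[] Q2=[]
t=6-7: P4@Q0 runs 1, rem=6, I/O yield, promote→Q0. Q0=[P1,P2,P3,P4] Q1=[] Q2=[]
t=7-8: P1@Q0 runs 1, rem=7, I/O yield, promote→Q0. Q0=[P2,P3,P4,P1] Q1=[] Q2=[]
t=8-10: P2@Q0 runs 2, rem=8, I/O yield, promote→Q0. Q0=[P3,P4,P1,P2] Q1=[] Q2=[]
t=10-13: P3@Q0 runs 3, rem=5, I/O yield, promote→Q0. Q0=[P4,P1,P2,P3] Q1=[] Q2=[]
t=13-14: P4@Q0 runs 1, rem=5, I/O yield, promote→Q0. Q0=[P1,P2,P3,P4] Q1=[] Q2=[]
t=14-15: P1@Q0 runs 1, rem=6, I/O yield, promote→Q0. Q0=[P2,P3,P4,P1] Q1=[] Q2=[]
t=15-17: P2@Q0 runs 2, rem=6, I/O yield, promote→Q0. Q0=[P3,P4,P1,P2] Q1=[] Q2=[]
t=17-20: P3@Q0 runs 3, rem=2, I/O yield, promote→Q0. Q0=[P4,P1,P2,P3] Q1=[] Q2=[]
t=20-21: P4@Q0 runs 1, rem=4, I/O yield, promote→Q0. Q0=[P1,P2,P3,P4] Q1=[] Q2=[]
t=21-22: P1@Q0 runs 1, rem=5, I/O yield, promote→Q0. Q0=[P2,P3,P4,P1] Q1=[] Q2=[]
t=22-24: P2@Q0 runs 2, rem=4, I/O yield, promote→Q0. Q0=[P3,P4,P1,P2] Q1=[] Q2=[]
t=24-26: P3@Q0 runs 2, rem=0, completes. Q0=[P4,P1,P2] Q1=[] Q2=[]
t=26-27: P4@Q0 runs 1, rem=3, I/O yield, promote→Q0. Q0=[P1,P2,P4] Q1=[] Q2=[]
t=27-28: P1@Q0 runs 1, rem=4, I/O yield, promote→Q0. Q0=[P2,P4,P1] Q1=[] Q2=[]
t=28-30: P2@Q0 runs 2, rem=2, I/O yield, promote→Q0. Q0=[P4,P1,P2] Q1=[] Q2=[]
t=30-31: P4@Q0 runs 1, rem=2, I/O yield, promote→Q0. Q0=[P1,P2,P4] Q1=[] Q2=[]
t=31-32: P1@Q0 runs 1, rem=3, I/O yield, promote→Q0. Q0=[P2,P4,P1] Q1=[] Q2=[]
t=32-34: P2@Q0 runs 2, rem=0, completes. Q0=[P4,P1] Q1=[] Q2=[]
t=34-35: P4@Q0 runs 1, rem=1, I/O yield, promote→Q0. Q0=[P1,P4] Q1=[] Q2=[]
t=35-36: P1@Q0 runs 1, rem=2, I/O yield, promote→Q0. Q0=[P4,P1] Q1=[] Q2=[]
t=36-37: P4@Q0 runs 1, rem=0, completes. Q0=[P1] Q1=[] Q2=[]
t=37-38: P1@Q0 runs 1, rem=1, I/O yield, promote→Q0. Q0=[P1] Q1=[] Q2=[]
t=38-39: P1@Q0 runs 1, rem=0, completes. Q0=[] Q1=[] Q2=[]

Answer: P1(0-1) P2(1-3) P3(3-6) P4(6-7) P1(7-8) P2(8-10) P3(10-13) P4(13-14) P1(14-15) P2(15-17) P3(17-20) P4(20-21) P1(21-22) P2(22-24) P3(24-26) P4(26-27) P1(27-28) P2(28-30) P4(30-31) P1(31-32) P2(32-34) P4(34-35) P1(35-36) P4(36-37) P1(37-38) P1(38-39)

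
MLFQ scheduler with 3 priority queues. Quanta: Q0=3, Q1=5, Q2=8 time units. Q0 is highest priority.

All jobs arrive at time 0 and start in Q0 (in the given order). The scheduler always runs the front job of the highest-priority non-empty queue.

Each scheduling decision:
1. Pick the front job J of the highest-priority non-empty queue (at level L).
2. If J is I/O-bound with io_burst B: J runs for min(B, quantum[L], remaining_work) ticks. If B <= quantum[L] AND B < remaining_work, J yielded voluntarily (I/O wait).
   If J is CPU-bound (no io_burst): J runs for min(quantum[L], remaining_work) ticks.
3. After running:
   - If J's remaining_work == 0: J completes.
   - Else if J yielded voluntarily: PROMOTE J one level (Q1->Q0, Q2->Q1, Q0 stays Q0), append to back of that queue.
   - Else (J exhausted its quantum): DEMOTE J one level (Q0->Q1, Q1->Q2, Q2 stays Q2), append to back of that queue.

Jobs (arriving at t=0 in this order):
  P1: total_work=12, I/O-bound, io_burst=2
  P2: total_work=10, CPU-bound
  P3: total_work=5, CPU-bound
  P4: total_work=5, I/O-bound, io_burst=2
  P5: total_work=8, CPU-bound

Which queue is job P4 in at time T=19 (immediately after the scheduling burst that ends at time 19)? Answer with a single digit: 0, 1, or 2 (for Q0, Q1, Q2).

Answer: 0

Derivation:
t=0-2: P1@Q0 runs 2, rem=10, I/O yield, promote→Q0. Q0=[P2,P3,P4,P5,P1] Q1=[] Q2=[]
t=2-5: P2@Q0 runs 3, rem=7, quantum used, demote→Q1. Q0=[P3,P4,P5,P1] Q1=[P2] Q2=[]
t=5-8: P3@Q0 runs 3, rem=2, quantum used, demote→Q1. Q0=[P4,P5,P1] Q1=[P2,P3] Q2=[]
t=8-10: P4@Q0 runs 2, rem=3, I/O yield, promote→Q0. Q0=[P5,P1,P4] Q1=[P2,P3] Q2=[]
t=10-13: P5@Q0 runs 3, rem=5, quantum used, demote→Q1. Q0=[P1,P4] Q1=[P2,P3,P5] Q2=[]
t=13-15: P1@Q0 runs 2, rem=8, I/O yield, promote→Q0. Q0=[P4,P1] Q1=[P2,P3,P5] Q2=[]
t=15-17: P4@Q0 runs 2, rem=1, I/O yield, promote→Q0. Q0=[P1,P4] Q1=[P2,P3,P5] Q2=[]
t=17-19: P1@Q0 runs 2, rem=6, I/O yield, promote→Q0. Q0=[P4,P1] Q1=[P2,P3,P5] Q2=[]
t=19-20: P4@Q0 runs 1, rem=0, completes. Q0=[P1] Q1=[P2,P3,P5] Q2=[]
t=20-22: P1@Q0 runs 2, rem=4, I/O yield, promote→Q0. Q0=[P1] Q1=[P2,P3,P5] Q2=[]
t=22-24: P1@Q0 runs 2, rem=2, I/O yield, promote→Q0. Q0=[P1] Q1=[P2,P3,P5] Q2=[]
t=24-26: P1@Q0 runs 2, rem=0, completes. Q0=[] Q1=[P2,P3,P5] Q2=[]
t=26-31: P2@Q1 runs 5, rem=2, quantum used, demote→Q2. Q0=[] Q1=[P3,P5] Q2=[P2]
t=31-33: P3@Q1 runs 2, rem=0, completes. Q0=[] Q1=[P5] Q2=[P2]
t=33-38: P5@Q1 runs 5, rem=0, completes. Q0=[] Q1=[] Q2=[P2]
t=38-40: P2@Q2 runs 2, rem=0, completes. Q0=[] Q1=[] Q2=[]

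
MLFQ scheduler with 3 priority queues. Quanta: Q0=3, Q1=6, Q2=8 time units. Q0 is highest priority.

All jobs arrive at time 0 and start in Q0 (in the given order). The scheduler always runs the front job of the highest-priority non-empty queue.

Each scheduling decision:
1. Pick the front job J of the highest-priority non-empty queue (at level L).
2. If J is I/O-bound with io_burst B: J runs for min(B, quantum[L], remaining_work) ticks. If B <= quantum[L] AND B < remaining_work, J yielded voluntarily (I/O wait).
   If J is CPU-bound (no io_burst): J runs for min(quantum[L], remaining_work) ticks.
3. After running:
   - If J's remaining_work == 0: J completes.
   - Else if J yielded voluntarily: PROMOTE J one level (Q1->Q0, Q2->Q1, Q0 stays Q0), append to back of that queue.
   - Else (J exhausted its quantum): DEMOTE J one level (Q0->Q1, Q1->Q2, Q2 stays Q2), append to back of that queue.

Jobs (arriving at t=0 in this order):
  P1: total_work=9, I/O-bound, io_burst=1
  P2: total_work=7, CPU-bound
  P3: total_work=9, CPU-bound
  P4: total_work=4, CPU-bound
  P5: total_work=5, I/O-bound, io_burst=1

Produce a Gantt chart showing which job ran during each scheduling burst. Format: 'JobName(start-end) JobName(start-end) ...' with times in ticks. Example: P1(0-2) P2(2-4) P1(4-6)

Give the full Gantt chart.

Answer: P1(0-1) P2(1-4) P3(4-7) P4(7-10) P5(10-11) P1(11-12) P5(12-13) P1(13-14) P5(14-15) P1(15-16) P5(16-17) P1(17-18) P5(18-19) P1(19-20) P1(20-21) P1(21-22) P1(22-23) P2(23-27) P3(27-33) P4(33-34)

Derivation:
t=0-1: P1@Q0 runs 1, rem=8, I/O yield, promote→Q0. Q0=[P2,P3,P4,P5,P1] Q1=[] Q2=[]
t=1-4: P2@Q0 runs 3, rem=4, quantum used, demote→Q1. Q0=[P3,P4,P5,P1] Q1=[P2] Q2=[]
t=4-7: P3@Q0 runs 3, rem=6, quantum used, demote→Q1. Q0=[P4,P5,P1] Q1=[P2,P3] Q2=[]
t=7-10: P4@Q0 runs 3, rem=1, quantum used, demote→Q1. Q0=[P5,P1] Q1=[P2,P3,P4] Q2=[]
t=10-11: P5@Q0 runs 1, rem=4, I/O yield, promote→Q0. Q0=[P1,P5] Q1=[P2,P3,P4] Q2=[]
t=11-12: P1@Q0 runs 1, rem=7, I/O yield, promote→Q0. Q0=[P5,P1] Q1=[P2,P3,P4] Q2=[]
t=12-13: P5@Q0 runs 1, rem=3, I/O yield, promote→Q0. Q0=[P1,P5] Q1=[P2,P3,P4] Q2=[]
t=13-14: P1@Q0 runs 1, rem=6, I/O yield, promote→Q0. Q0=[P5,P1] Q1=[P2,P3,P4] Q2=[]
t=14-15: P5@Q0 runs 1, rem=2, I/O yield, promote→Q0. Q0=[P1,P5] Q1=[P2,P3,P4] Q2=[]
t=15-16: P1@Q0 runs 1, rem=5, I/O yield, promote→Q0. Q0=[P5,P1] Q1=[P2,P3,P4] Q2=[]
t=16-17: P5@Q0 runs 1, rem=1, I/O yield, promote→Q0. Q0=[P1,P5] Q1=[P2,P3,P4] Q2=[]
t=17-18: P1@Q0 runs 1, rem=4, I/O yield, promote→Q0. Q0=[P5,P1] Q1=[P2,P3,P4] Q2=[]
t=18-19: P5@Q0 runs 1, rem=0, completes. Q0=[P1] Q1=[P2,P3,P4] Q2=[]
t=19-20: P1@Q0 runs 1, rem=3, I/O yield, promote→Q0. Q0=[P1] Q1=[P2,P3,P4] Q2=[]
t=20-21: P1@Q0 runs 1, rem=2, I/O yield, promote→Q0. Q0=[P1] Q1=[P2,P3,P4] Q2=[]
t=21-22: P1@Q0 runs 1, rem=1, I/O yield, promote→Q0. Q0=[P1] Q1=[P2,P3,P4] Q2=[]
t=22-23: P1@Q0 runs 1, rem=0, completes. Q0=[] Q1=[P2,P3,P4] Q2=[]
t=23-27: P2@Q1 runs 4, rem=0, completes. Q0=[] Q1=[P3,P4] Q2=[]
t=27-33: P3@Q1 runs 6, rem=0, completes. Q0=[] Q1=[P4] Q2=[]
t=33-34: P4@Q1 runs 1, rem=0, completes. Q0=[] Q1=[] Q2=[]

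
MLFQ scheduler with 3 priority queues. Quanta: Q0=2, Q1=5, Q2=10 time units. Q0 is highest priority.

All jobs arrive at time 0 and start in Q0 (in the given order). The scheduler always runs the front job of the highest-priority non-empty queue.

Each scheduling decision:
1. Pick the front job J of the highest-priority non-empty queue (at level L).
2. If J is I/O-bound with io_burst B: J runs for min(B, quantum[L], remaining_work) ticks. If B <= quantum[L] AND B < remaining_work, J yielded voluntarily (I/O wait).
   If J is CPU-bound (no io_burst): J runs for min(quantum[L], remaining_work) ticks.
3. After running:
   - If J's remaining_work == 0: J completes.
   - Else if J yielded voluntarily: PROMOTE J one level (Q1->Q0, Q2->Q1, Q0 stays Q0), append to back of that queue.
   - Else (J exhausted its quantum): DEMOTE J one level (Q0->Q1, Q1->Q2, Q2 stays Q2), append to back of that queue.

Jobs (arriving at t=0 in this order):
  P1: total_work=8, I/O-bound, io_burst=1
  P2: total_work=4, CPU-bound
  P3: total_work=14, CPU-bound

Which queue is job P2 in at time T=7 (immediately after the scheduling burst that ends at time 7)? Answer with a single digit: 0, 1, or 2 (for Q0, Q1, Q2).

t=0-1: P1@Q0 runs 1, rem=7, I/O yield, promote→Q0. Q0=[P2,P3,P1] Q1=[] Q2=[]
t=1-3: P2@Q0 runs 2, rem=2, quantum used, demote→Q1. Q0=[P3,P1] Q1=[P2] Q2=[]
t=3-5: P3@Q0 runs 2, rem=12, quantum used, demote→Q1. Q0=[P1] Q1=[P2,P3] Q2=[]
t=5-6: P1@Q0 runs 1, rem=6, I/O yield, promote→Q0. Q0=[P1] Q1=[P2,P3] Q2=[]
t=6-7: P1@Q0 runs 1, rem=5, I/O yield, promote→Q0. Q0=[P1] Q1=[P2,P3] Q2=[]
t=7-8: P1@Q0 runs 1, rem=4, I/O yield, promote→Q0. Q0=[P1] Q1=[P2,P3] Q2=[]
t=8-9: P1@Q0 runs 1, rem=3, I/O yield, promote→Q0. Q0=[P1] Q1=[P2,P3] Q2=[]
t=9-10: P1@Q0 runs 1, rem=2, I/O yield, promote→Q0. Q0=[P1] Q1=[P2,P3] Q2=[]
t=10-11: P1@Q0 runs 1, rem=1, I/O yield, promote→Q0. Q0=[P1] Q1=[P2,P3] Q2=[]
t=11-12: P1@Q0 runs 1, rem=0, completes. Q0=[] Q1=[P2,P3] Q2=[]
t=12-14: P2@Q1 runs 2, rem=0, completes. Q0=[] Q1=[P3] Q2=[]
t=14-19: P3@Q1 runs 5, rem=7, quantum used, demote→Q2. Q0=[] Q1=[] Q2=[P3]
t=19-26: P3@Q2 runs 7, rem=0, completes. Q0=[] Q1=[] Q2=[]

Answer: 1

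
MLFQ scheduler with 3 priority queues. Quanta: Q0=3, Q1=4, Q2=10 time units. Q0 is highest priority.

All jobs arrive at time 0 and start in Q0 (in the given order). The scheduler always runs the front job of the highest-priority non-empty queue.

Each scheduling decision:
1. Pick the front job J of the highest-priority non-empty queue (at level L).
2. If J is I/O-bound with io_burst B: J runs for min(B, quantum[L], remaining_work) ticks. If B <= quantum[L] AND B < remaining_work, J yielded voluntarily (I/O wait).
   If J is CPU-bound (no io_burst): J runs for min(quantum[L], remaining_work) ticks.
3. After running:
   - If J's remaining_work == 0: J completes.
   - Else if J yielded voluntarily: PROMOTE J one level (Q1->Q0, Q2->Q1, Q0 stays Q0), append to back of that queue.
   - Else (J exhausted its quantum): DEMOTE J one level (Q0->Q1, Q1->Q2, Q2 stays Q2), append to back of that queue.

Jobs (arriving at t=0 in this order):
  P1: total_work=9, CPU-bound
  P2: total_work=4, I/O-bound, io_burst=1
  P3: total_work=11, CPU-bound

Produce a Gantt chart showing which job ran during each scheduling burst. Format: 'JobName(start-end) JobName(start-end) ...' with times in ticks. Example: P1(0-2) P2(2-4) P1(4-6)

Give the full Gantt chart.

t=0-3: P1@Q0 runs 3, rem=6, quantum used, demote→Q1. Q0=[P2,P3] Q1=[P1] Q2=[]
t=3-4: P2@Q0 runs 1, rem=3, I/O yield, promote→Q0. Q0=[P3,P2] Q1=[P1] Q2=[]
t=4-7: P3@Q0 runs 3, rem=8, quantum used, demote→Q1. Q0=[P2] Q1=[P1,P3] Q2=[]
t=7-8: P2@Q0 runs 1, rem=2, I/O yield, promote→Q0. Q0=[P2] Q1=[P1,P3] Q2=[]
t=8-9: P2@Q0 runs 1, rem=1, I/O yield, promote→Q0. Q0=[P2] Q1=[P1,P3] Q2=[]
t=9-10: P2@Q0 runs 1, rem=0, completes. Q0=[] Q1=[P1,P3] Q2=[]
t=10-14: P1@Q1 runs 4, rem=2, quantum used, demote→Q2. Q0=[] Q1=[P3] Q2=[P1]
t=14-18: P3@Q1 runs 4, rem=4, quantum used, demote→Q2. Q0=[] Q1=[] Q2=[P1,P3]
t=18-20: P1@Q2 runs 2, rem=0, completes. Q0=[] Q1=[] Q2=[P3]
t=20-24: P3@Q2 runs 4, rem=0, completes. Q0=[] Q1=[] Q2=[]

Answer: P1(0-3) P2(3-4) P3(4-7) P2(7-8) P2(8-9) P2(9-10) P1(10-14) P3(14-18) P1(18-20) P3(20-24)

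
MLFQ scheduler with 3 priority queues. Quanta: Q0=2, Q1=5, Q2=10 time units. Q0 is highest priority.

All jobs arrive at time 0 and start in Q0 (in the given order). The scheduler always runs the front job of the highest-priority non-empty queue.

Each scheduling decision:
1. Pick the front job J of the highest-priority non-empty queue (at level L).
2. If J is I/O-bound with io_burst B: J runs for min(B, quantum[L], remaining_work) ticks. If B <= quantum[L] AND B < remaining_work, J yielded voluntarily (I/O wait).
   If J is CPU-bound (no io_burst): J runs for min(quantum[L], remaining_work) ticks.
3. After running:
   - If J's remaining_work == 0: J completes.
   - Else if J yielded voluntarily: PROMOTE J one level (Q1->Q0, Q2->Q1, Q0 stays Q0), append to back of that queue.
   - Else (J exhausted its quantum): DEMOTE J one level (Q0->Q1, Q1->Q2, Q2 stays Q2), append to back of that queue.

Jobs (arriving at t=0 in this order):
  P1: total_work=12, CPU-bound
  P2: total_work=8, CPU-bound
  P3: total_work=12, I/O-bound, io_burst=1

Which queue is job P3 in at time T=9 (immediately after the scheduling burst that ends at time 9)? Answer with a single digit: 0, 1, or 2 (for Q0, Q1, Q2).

t=0-2: P1@Q0 runs 2, rem=10, quantum used, demote→Q1. Q0=[P2,P3] Q1=[P1] Q2=[]
t=2-4: P2@Q0 runs 2, rem=6, quantum used, demote→Q1. Q0=[P3] Q1=[P1,P2] Q2=[]
t=4-5: P3@Q0 runs 1, rem=11, I/O yield, promote→Q0. Q0=[P3] Q1=[P1,P2] Q2=[]
t=5-6: P3@Q0 runs 1, rem=10, I/O yield, promote→Q0. Q0=[P3] Q1=[P1,P2] Q2=[]
t=6-7: P3@Q0 runs 1, rem=9, I/O yield, promote→Q0. Q0=[P3] Q1=[P1,P2] Q2=[]
t=7-8: P3@Q0 runs 1, rem=8, I/O yield, promote→Q0. Q0=[P3] Q1=[P1,P2] Q2=[]
t=8-9: P3@Q0 runs 1, rem=7, I/O yield, promote→Q0. Q0=[P3] Q1=[P1,P2] Q2=[]
t=9-10: P3@Q0 runs 1, rem=6, I/O yield, promote→Q0. Q0=[P3] Q1=[P1,P2] Q2=[]
t=10-11: P3@Q0 runs 1, rem=5, I/O yield, promote→Q0. Q0=[P3] Q1=[P1,P2] Q2=[]
t=11-12: P3@Q0 runs 1, rem=4, I/O yield, promote→Q0. Q0=[P3] Q1=[P1,P2] Q2=[]
t=12-13: P3@Q0 runs 1, rem=3, I/O yield, promote→Q0. Q0=[P3] Q1=[P1,P2] Q2=[]
t=13-14: P3@Q0 runs 1, rem=2, I/O yield, promote→Q0. Q0=[P3] Q1=[P1,P2] Q2=[]
t=14-15: P3@Q0 runs 1, rem=1, I/O yield, promote→Q0. Q0=[P3] Q1=[P1,P2] Q2=[]
t=15-16: P3@Q0 runs 1, rem=0, completes. Q0=[] Q1=[P1,P2] Q2=[]
t=16-21: P1@Q1 runs 5, rem=5, quantum used, demote→Q2. Q0=[] Q1=[P2] Q2=[P1]
t=21-26: P2@Q1 runs 5, rem=1, quantum used, demote→Q2. Q0=[] Q1=[] Q2=[P1,P2]
t=26-31: P1@Q2 runs 5, rem=0, completes. Q0=[] Q1=[] Q2=[P2]
t=31-32: P2@Q2 runs 1, rem=0, completes. Q0=[] Q1=[] Q2=[]

Answer: 0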